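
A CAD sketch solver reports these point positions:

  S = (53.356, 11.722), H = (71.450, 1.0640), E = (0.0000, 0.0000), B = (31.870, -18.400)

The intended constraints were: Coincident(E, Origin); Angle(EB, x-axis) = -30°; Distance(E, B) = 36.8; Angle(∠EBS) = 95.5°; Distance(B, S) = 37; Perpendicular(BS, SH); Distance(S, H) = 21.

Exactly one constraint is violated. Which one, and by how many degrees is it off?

Perpendicular(BS, SH) — off by 5.00°.

E = (0.00, 0.00) ✓; EB at -30.00° ✓; |EB| = 36.80 ✓; ∠EBS = 95.50° ✓; |BS| = 37.00 ✓; ∠(BS, SH) = 85.00° ✗; |SH| = 21.00 ✓.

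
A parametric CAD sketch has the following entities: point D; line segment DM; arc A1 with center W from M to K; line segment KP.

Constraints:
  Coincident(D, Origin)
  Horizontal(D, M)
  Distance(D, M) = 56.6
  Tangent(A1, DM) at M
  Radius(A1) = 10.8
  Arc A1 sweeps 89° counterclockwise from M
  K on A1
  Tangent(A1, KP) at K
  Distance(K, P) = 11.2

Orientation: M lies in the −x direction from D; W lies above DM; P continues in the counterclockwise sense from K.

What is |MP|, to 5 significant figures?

24.424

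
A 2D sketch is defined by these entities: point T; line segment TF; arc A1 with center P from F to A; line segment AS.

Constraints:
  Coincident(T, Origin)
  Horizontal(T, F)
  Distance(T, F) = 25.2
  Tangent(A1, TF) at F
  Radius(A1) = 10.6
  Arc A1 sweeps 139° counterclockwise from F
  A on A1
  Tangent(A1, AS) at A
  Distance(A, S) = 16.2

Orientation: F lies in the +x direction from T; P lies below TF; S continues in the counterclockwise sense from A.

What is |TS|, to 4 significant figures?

42.22

T is at the origin; T and F share the same y with |TF| = 25.2 and F on the +x side, so F = (25.20, 0.000). Since A1 is tangent to TF there, PF ⟂ TF, so P = F + (0, -10.6) = (25.20, -10.60). On A1, F sits at bearing 90° from P; a 139° counterclockwise sweep puts A at bearing 229°, so A = P + 10.6·(cos 229°, sin 229°) = (18.25, -18.60). Tangency of A1 to AS means the radius PA is perpendicular to AS, so AS runs along (−sin 229°, cos 229°); with |AS| = 16.2, S = (30.47, -29.23). Then |TS| = |S − T| = 42.22.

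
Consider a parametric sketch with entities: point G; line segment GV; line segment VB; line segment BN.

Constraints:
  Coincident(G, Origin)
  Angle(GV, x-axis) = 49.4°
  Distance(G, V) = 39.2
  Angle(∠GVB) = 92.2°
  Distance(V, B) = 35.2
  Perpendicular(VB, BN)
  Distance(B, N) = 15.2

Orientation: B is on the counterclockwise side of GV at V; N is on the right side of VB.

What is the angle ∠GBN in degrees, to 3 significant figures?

137°

G is at the origin; GV runs at 49.4° with length 39.2, so V = 39.2·(cos 49.4°, sin 49.4°) = (25.5, 29.8). ∠GVB = 92.2°, so VB runs at 49.4° + (180° − 92.2°) = 137° from the x-axis; with |VB| = 35.2, B = V + 35.2·(cos 137°, sin 137°) = (-0.317, 53.7). VB is perpendicular to BN; with |BN| = 15.2 on the right of VB, N = B + 15.2·(0.679, 0.734) = (10.0, 64.8). Then cos ∠GBN = BG·BN / (|BG||BN|), giving 137°.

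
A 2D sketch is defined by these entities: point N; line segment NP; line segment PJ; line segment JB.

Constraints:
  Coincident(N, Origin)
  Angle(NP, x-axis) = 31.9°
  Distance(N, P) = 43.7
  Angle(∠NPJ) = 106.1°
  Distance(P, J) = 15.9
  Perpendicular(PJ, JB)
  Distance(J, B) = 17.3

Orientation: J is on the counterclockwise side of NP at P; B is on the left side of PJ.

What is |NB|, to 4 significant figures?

37.34

∠NPJ = 106.1°, so PJ runs at 31.9° + (180° − 106.1°) = 105.8° from the x-axis; with |PJ| = 15.9, J = P + 15.9·(cos 105.8°, sin 105.8°) = (32.77, 38.39). PJ is perpendicular to JB; with |JB| = 17.3 on the left of PJ, B = J + 17.3·(-0.9622, -0.2723) = (16.12, 33.68). Then |NB| = |B − N| = 37.34.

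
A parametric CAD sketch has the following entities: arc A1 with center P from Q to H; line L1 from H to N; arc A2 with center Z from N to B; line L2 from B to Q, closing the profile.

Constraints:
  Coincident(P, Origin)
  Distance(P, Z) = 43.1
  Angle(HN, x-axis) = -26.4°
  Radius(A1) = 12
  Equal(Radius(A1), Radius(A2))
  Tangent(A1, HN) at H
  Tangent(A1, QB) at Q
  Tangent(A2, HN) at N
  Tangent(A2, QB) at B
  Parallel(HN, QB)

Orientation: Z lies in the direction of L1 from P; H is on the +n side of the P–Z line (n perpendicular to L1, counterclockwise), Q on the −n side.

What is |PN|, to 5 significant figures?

44.739

The slot axis is L1's direction at -26.4°, so u = (cos -26.4°, sin -26.4°) = (0.89571, -0.44464) and n = (−sin -26.4°, cos -26.4°) = (0.44464, 0.89571). P is at the origin and Z lies 43.1 along u from P, so Z = 43.1·u = (38.605, -19.164). Tangency of A1 to both parallel lines with radius 12.0 puts H and Q at P ± 12.0·n: H = (5.3356, 10.749), Q = (-5.3356, -10.749). Equal radii place N and B the same way about Z: N = Z + 12.0·n = (43.941, -8.4152), B = Z − 12.0·n = (33.270, -29.912). Then |PN| = |N − P| = 44.739.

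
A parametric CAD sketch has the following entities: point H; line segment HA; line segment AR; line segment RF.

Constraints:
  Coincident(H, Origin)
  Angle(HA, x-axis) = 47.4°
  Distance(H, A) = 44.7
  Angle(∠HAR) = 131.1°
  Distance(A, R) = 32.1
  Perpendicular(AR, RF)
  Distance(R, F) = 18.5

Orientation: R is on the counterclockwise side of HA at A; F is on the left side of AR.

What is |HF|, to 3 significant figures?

63.3

H is at the origin; HA runs at 47.4° with length 44.7, so A = 44.7·(cos 47.4°, sin 47.4°) = (30.3, 32.9). ∠HAR = 131.1°, so AR runs at 47.4° + (180° − 131.1°) = 96.3° from the x-axis; with |AR| = 32.1, R = A + 32.1·(cos 96.3°, sin 96.3°) = (26.7, 64.8). The perpendicularity gives RF at right angles to AR; with |RF| = 18.5 on the left of AR, F = R + 18.5·(-0.994, -0.110) = (8.35, 62.8). Then |HF| = |F − H| = 63.3.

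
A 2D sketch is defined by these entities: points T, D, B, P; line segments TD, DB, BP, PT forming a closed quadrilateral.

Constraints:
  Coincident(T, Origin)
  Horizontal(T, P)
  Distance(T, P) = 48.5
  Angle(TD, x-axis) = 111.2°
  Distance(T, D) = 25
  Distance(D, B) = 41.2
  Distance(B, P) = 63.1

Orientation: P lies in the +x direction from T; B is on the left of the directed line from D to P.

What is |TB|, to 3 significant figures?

57.6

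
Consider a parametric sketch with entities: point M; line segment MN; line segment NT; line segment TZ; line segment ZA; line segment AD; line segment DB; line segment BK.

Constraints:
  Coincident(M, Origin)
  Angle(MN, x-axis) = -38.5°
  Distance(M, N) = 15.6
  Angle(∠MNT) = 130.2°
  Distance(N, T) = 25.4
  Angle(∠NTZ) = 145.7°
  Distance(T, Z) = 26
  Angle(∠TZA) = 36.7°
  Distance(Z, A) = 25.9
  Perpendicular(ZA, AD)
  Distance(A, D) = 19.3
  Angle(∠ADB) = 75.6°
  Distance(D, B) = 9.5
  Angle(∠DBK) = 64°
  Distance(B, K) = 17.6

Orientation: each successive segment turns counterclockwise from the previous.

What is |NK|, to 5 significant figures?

22.339

M is at the origin; MN runs at -38.5° with length 15.6, so N = (12.209, -9.7112). ∠MNT = 130.2° gives NT at 11.300° from the x-axis; with |NT| = 25.4, T = (37.116, -4.7342). ∠NTZ = 145.7° gives TZ at 45.600° from the x-axis; with |TZ| = 26.0, Z = (55.308, 13.842). ∠TZA = 36.7° gives ZA at -171.10° from the x-axis; with |ZA| = 25.9, A = (29.719, 9.8351). The perpendicularity gives AD at right angles to ZA, so AD runs at -81.100°; with |AD| = 19.3, D = (32.705, -9.2325). ∠ADB = 75.6° gives DB at 23.300° from the x-axis; with |DB| = 9.5, B = (41.431, -5.4748). ∠DBK = 64.0° gives BK at 139.30° from the x-axis; with |BK| = 17.6, K = (28.087, 6.0021). Then |NK| = |K − N| = 22.339.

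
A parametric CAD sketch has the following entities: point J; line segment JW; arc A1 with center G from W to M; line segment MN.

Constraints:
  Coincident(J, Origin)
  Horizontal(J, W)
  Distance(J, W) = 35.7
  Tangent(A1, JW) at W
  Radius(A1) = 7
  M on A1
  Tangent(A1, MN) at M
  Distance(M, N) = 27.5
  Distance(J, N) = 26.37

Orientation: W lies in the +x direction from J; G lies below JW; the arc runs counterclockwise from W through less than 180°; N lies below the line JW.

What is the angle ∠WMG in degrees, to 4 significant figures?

65.39°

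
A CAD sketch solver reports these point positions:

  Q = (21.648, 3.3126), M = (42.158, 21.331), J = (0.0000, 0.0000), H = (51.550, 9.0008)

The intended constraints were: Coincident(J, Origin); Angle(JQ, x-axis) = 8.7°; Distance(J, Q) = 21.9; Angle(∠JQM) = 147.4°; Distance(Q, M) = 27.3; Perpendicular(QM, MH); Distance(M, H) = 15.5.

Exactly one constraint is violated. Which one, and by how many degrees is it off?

Perpendicular(QM, MH) — off by 4.00°.

J = (0.00, 0.00) ✓; JQ at 8.700° ✓; |JQ| = 21.90 ✓; ∠JQM = 147.4° ✓; |QM| = 27.30 ✓; ∠(QM, MH) = 94.00° ✗; |MH| = 15.50 ✓.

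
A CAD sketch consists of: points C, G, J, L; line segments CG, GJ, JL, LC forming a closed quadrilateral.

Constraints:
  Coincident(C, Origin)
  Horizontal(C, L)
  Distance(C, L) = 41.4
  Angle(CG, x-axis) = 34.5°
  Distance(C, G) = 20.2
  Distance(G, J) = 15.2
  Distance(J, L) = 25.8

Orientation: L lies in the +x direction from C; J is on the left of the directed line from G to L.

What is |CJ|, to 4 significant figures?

35.30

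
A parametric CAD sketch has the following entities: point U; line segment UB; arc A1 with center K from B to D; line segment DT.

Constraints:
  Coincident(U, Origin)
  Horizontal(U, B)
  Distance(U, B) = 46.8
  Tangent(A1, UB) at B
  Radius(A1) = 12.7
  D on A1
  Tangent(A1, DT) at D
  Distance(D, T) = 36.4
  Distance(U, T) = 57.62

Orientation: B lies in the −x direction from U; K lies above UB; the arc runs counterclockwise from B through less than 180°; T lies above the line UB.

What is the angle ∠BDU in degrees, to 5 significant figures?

117.83°

U is at the origin; UB is horizontal with |UB| = 46.8 and B on the −x side, so B = (-46.800, 0.0000). Tangency of A1 to UB means the radius KB is perpendicular to UB, so K = B + (0, 12.7) = (-46.800, 12.700). Since KD ⟂ DT (tangency), |KT| = √(12.7² + 36.4²) = 38.552 regardless of where D sits on A1. So T lies on both circle(U, 57.62) and circle(K, 38.552); the above-UB intersection is T = (-31.649, 48.150). D is the foot of the tangent from T: D = (-34.130, 11.835).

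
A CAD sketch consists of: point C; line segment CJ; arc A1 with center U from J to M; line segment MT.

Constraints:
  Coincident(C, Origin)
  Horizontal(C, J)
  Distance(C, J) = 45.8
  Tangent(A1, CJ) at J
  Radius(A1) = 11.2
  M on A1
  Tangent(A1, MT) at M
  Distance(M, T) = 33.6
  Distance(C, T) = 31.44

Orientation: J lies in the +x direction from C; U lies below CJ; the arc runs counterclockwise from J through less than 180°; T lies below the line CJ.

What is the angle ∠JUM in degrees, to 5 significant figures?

46.513°

Checks: ∠(UJ, JC) = 90.00° ✓; |UM| = 11.20 ✓; ∠(UM, MT) = 90.00° ✓; |MT| = 33.60 ✓; |CT| = 31.44 ✓.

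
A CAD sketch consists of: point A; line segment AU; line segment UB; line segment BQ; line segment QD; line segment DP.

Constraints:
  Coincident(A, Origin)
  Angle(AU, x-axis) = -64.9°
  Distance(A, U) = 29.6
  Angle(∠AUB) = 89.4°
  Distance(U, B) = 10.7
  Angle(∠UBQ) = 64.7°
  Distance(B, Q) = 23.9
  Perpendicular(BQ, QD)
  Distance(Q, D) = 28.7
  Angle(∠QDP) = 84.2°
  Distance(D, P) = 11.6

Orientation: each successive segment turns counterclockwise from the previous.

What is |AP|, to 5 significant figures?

36.091

A is at the origin; AU runs at -64.9° with length 29.6, so U = (12.556, -26.805). ∠AUB = 89.4° gives UB at 25.700° from the x-axis; with |UB| = 10.7, B = (22.198, -22.165). ∠UBQ = 64.7° gives BQ at 141.00° from the x-axis; with |BQ| = 23.9, Q = (3.6240, -7.1239). BQ is perpendicular to QD, so QD runs at -129.00°; with |QD| = 28.7, D = (-14.437, -29.428). ∠QDP = 84.2° gives DP at -33.200° from the x-axis; with |DP| = 11.6, P = (-4.7310, -35.780). Then |AP| = |P − A| = 36.091.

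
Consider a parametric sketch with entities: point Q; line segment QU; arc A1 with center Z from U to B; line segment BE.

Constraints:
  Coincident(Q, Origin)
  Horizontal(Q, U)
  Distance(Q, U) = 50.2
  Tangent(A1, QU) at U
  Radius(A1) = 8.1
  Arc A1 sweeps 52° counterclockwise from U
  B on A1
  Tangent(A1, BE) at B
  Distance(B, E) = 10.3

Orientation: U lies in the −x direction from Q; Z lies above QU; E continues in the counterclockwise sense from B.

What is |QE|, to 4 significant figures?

39.12

On A1, U sits at bearing -90° from Z; a 52° counterclockwise sweep puts B at bearing -38°, so B = Z + 8.1·(cos -38°, sin -38°) = (-43.82, 3.113). Since A1 is tangent to BE there, ZB ⟂ BE, so BE runs along (−sin -38°, cos -38°); with |BE| = 10.3, E = (-37.48, 11.23). Then |QE| = |E − Q| = 39.12.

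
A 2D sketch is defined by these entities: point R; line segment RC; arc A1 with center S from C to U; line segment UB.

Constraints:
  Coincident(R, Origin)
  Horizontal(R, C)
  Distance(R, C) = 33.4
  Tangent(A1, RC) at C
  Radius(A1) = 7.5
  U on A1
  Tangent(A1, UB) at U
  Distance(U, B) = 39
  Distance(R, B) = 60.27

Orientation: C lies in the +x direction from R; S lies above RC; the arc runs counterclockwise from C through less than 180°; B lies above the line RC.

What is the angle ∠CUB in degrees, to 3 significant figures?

133°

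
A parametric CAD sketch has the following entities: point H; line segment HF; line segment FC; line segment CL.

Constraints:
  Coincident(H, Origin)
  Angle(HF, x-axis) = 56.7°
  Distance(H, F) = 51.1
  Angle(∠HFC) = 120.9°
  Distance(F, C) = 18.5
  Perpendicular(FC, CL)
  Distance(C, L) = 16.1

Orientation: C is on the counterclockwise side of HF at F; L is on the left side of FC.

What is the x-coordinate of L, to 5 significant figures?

5.5082

H is at the origin; HF runs at 56.7° with length 51.1, so F = 51.1·(cos 56.7°, sin 56.7°) = (28.055, 42.710). ∠HFC = 120.9°, so FC runs at 56.7° + (180° − 120.9°) = 115.80° from the x-axis; with |FC| = 18.5, C = F + 18.5·(cos 115.80°, sin 115.80°) = (20.003, 59.366). The perpendicularity gives CL at right angles to FC; with |CL| = 16.1 on the left of FC, L = C + 16.1·(-0.90032, -0.43523) = (5.5082, 52.358). So L.x = 5.5082.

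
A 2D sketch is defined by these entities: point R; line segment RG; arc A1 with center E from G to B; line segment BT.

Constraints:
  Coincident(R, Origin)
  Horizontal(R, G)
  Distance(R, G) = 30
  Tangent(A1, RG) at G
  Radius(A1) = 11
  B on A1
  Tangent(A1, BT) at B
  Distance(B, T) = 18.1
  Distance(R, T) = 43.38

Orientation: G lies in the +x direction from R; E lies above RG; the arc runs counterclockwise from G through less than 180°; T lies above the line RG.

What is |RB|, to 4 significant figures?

42.72

Checks: ∠(EG, GR) = 90.00° ✓; |EB| = 11.00 ✓; ∠(EB, BT) = 90.00° ✓; |BT| = 18.10 ✓; |RT| = 43.38 ✓.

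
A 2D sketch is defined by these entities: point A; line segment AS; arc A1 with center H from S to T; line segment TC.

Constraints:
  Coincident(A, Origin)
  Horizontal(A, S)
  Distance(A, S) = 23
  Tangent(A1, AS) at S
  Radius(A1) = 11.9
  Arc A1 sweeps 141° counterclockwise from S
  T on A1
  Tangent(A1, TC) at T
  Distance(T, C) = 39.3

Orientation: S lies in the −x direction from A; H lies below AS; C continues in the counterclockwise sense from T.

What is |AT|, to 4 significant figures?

37.11

A is at the origin; AS is horizontal with |AS| = 23.0 and S on the −x side, so S = (-23.00, 0.000). Since A1 is tangent to AS there, HS ⟂ AS, so H = S + (0, -11.9) = (-23.00, -11.90). On A1, S sits at bearing 90° from H; a 141° counterclockwise sweep puts T at bearing 231°, so T = H + 11.9·(cos 231°, sin 231°) = (-30.49, -21.15). Then |AT| = |T − A| = 37.11.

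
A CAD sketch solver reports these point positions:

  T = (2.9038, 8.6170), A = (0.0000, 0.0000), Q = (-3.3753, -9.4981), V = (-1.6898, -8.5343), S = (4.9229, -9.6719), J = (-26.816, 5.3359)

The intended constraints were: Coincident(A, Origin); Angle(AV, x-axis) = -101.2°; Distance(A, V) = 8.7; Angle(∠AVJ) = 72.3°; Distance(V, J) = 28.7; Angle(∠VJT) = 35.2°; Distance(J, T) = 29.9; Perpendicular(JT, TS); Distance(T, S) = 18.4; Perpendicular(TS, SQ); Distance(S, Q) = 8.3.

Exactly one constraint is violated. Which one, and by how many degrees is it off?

Perpendicular(TS, SQ) — off by 7.50°.

A = (0.00, 0.00) ✓; AV at -101.2° ✓; |AV| = 8.700 ✓; ∠AVJ = 72.30° ✓; |VJ| = 28.70 ✓; ∠VJT = 35.20° ✓; |JT| = 29.90 ✓; ∠(JT, TS) = 90.00° ✓; |TS| = 18.40 ✓; ∠(TS, SQ) = 97.50° ✗; |SQ| = 8.300 ✓.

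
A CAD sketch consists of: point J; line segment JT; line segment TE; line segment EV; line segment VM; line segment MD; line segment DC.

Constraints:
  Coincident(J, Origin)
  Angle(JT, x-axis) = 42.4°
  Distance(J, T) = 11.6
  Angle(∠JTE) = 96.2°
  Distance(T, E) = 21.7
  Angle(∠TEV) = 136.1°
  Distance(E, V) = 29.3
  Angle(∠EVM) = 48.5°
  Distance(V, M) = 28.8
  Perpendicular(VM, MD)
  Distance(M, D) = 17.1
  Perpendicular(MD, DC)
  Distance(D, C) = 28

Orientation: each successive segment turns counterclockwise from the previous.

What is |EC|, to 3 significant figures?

19.2

J is at the origin; JT runs at 42.4° with length 11.6, so T = (8.57, 7.82). ∠JTE = 96.2° gives TE at 126° from the x-axis; with |TE| = 21.7, E = (-4.25, 25.3). ∠TEV = 136.1° gives EV at 170° from the x-axis; with |EV| = 29.3, V = (-33.1, 30.4). ∠EVM = 48.5° gives VM at -58.4° from the x-axis; with |VM| = 28.8, M = (-18.0, 5.84). VM is perpendicular to MD, so MD runs at 31.6°; with |MD| = 17.1, D = (-3.46, 14.8). The perpendicularity gives DC at right angles to MD, so DC runs at 122°; with |DC| = 28.0, C = (-18.1, 38.6). Then |EC| = |C − E| = 19.2.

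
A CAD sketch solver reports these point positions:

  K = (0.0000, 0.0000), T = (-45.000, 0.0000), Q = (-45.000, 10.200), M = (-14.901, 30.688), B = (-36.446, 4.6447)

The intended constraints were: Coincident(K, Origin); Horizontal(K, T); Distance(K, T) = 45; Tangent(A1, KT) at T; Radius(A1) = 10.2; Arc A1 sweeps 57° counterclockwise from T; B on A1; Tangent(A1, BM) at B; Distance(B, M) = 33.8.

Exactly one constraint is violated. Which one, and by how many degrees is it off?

Tangent(A1, BM) at B — off by 6.60°.

K = (0.00, 0.00) ✓; K.y = 0.00, T.y = 0.00 ✓; |KT| = 45.00 ✓; ∠(QT, TK) = 90.00° ✓; |QT| = 10.20 ✓; bearing(Q→B) − bearing(Q→T) = 57.00° ✓; |QB| = 10.20 ✓; ∠(QB, BM) = 96.60° ✗; |BM| = 33.80 ✓.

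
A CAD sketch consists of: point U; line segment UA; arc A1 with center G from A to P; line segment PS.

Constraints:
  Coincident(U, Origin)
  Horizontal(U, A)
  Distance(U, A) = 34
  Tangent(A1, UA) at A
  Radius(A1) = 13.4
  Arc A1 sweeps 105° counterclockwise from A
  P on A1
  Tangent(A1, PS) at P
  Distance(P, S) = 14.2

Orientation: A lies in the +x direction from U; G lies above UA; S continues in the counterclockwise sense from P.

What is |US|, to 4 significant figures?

52.99

U is at the origin; UA is horizontal with |UA| = 34.0 and A on the +x side, so A = (34.00, 0.000). Tangency of A1 to UA means the radius GA is perpendicular to UA, so G = A + (0, 13.4) = (34.00, 13.40). On A1, A sits at bearing -90° from G; a 105° counterclockwise sweep puts P at bearing 15°, so P = G + 13.4·(cos 15°, sin 15°) = (46.94, 16.87). A1 meets PS tangentially, so GP is at right angles to PS, so PS runs along (−sin 15°, cos 15°); with |PS| = 14.2, S = (43.27, 30.58). Then |US| = |S − U| = 52.99.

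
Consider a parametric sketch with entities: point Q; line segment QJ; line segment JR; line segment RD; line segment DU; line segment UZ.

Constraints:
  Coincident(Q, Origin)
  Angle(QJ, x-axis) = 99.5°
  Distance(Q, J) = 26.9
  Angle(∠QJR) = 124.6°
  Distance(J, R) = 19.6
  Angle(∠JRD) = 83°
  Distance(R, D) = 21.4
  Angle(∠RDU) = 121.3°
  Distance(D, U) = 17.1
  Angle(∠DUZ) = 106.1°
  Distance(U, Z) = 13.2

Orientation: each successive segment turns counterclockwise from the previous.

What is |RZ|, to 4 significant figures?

32.37

Q is at the origin; QJ runs at 99.5° with length 26.9, so J = (-4.440, 26.53). ∠QJR = 124.6° gives JR at 154.9° from the x-axis; with |JR| = 19.6, R = (-22.19, 34.85). ∠JRD = 83.0° gives RD at -108.1° from the x-axis; with |RD| = 21.4, D = (-28.84, 14.50). ∠RDU = 121.3° gives DU at -49.40° from the x-axis; with |DU| = 17.1, U = (-17.71, 1.521). ∠DUZ = 106.1° gives UZ at 24.50° from the x-axis; with |UZ| = 13.2, Z = (-5.698, 6.995). Then |RZ| = |Z − R| = 32.37.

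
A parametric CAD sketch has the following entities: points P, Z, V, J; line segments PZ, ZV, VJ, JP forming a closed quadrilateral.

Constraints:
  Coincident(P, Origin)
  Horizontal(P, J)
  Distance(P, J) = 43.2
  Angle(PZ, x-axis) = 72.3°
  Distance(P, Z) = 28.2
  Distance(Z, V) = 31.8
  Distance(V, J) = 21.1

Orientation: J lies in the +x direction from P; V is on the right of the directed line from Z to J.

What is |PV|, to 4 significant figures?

22.26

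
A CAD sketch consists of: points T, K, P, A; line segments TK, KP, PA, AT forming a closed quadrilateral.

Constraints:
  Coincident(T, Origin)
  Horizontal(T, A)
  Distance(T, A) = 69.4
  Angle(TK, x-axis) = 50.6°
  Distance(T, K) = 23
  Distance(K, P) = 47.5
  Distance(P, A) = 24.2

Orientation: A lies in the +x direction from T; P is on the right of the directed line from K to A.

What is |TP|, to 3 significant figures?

51.7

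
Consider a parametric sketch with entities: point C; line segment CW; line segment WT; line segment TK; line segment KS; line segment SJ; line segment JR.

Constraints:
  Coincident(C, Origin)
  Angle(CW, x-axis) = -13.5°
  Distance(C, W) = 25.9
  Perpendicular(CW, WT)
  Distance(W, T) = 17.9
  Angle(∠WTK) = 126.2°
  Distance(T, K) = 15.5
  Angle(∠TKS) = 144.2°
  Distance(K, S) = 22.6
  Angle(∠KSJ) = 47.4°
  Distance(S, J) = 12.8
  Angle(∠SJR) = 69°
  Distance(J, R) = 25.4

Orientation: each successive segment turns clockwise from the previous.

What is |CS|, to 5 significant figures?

28.728

∠WTK = 126.2° gives TK at -157.30° from the x-axis; with |TK| = 15.5, K = (6.7064, -29.433). ∠TKS = 144.2° gives KS at 166.90° from the x-axis; with |KS| = 22.6, S = (-15.305, -24.311). Then |CS| = |S − C| = 28.728.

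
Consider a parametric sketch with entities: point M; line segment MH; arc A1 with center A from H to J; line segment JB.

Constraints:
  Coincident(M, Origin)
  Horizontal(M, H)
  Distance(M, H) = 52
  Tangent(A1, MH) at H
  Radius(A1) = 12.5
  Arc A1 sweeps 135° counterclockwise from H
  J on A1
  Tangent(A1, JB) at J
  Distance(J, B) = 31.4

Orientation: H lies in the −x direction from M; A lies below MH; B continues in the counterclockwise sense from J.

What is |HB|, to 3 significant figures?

45.5

On A1, H sits at bearing 90° from A; a 135° counterclockwise sweep puts J at bearing 225°, so J = A + 12.5·(cos 225°, sin 225°) = (-60.8, -21.3). The tangent condition forces AJ to be normal to JB, so JB runs along (−sin 225°, cos 225°); with |JB| = 31.4, B = (-38.6, -43.5). Then |HB| = |B − H| = 45.5.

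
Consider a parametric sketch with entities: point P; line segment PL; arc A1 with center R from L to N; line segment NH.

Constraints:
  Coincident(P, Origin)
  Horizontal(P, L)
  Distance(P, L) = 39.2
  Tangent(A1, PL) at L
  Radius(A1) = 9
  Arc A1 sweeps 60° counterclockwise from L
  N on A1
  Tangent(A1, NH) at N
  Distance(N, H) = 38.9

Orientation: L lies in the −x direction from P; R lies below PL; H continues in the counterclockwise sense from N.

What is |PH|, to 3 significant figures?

76.6

P is at the origin; PL is horizontal with |PL| = 39.2 and L on the −x side, so L = (-39.2, 0.00). Tangency of A1 to PL means the radius RL is perpendicular to PL, so R = L + (0, -9) = (-39.2, -9.00). On A1, L sits at bearing 90° from R; a 60° counterclockwise sweep puts N at bearing 150°, so N = R + 9.0·(cos 150°, sin 150°) = (-47.0, -4.50). Tangency of A1 to NH means the radius RN is perpendicular to NH, so NH runs along (−sin 150°, cos 150°); with |NH| = 38.9, H = (-66.4, -38.2). Then |PH| = |H − P| = 76.6.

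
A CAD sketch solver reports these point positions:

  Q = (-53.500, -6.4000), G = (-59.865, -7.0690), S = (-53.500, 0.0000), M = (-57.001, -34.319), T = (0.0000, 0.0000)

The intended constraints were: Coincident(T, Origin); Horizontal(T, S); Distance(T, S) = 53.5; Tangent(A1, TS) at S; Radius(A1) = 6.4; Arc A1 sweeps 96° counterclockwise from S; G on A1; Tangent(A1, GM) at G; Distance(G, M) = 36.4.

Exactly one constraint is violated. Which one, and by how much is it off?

Distance(G, M) = 36.4 — off by 9.00.

T = (0.00, 0.00) ✓; T.y = 0.00, S.y = 0.00 ✓; |TS| = 53.50 ✓; ∠(QS, ST) = 90.00° ✓; |QS| = 6.400 ✓; bearing(Q→G) − bearing(Q→S) = 96.00° ✓; |QG| = 6.400 ✓; ∠(QG, GM) = 90.00° ✓; |GM| = 27.40 ✗.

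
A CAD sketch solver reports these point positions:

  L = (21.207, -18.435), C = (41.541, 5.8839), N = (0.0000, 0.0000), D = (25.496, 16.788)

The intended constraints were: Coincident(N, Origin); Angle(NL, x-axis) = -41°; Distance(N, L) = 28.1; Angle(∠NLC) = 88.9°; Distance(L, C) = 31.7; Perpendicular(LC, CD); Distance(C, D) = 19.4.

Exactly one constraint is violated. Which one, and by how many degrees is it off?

Perpendicular(LC, CD) — off by 5.70°.

N = (0.00, 0.00) ✓; NL at -41.00° ✓; |NL| = 28.10 ✓; ∠NLC = 88.90° ✓; |LC| = 31.70 ✓; ∠(LC, CD) = 95.70° ✗; |CD| = 19.40 ✓.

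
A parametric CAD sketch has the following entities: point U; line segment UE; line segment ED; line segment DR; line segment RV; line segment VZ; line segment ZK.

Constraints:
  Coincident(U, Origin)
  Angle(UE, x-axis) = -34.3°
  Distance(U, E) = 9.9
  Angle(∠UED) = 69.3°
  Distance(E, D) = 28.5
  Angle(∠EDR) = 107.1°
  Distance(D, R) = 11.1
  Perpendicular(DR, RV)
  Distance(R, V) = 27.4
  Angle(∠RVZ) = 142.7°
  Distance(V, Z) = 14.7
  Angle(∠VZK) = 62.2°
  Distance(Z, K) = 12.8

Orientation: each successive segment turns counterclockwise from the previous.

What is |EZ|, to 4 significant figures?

15.88

DR ⟂ RV, so RV runs at -120.7°; with |RV| = 27.4, V = (-8.653, 4.229). ∠RVZ = 142.7° gives VZ at -83.40° from the x-axis; with |VZ| = 14.7, Z = (-6.964, -10.37). Then |EZ| = |Z − E| = 15.88.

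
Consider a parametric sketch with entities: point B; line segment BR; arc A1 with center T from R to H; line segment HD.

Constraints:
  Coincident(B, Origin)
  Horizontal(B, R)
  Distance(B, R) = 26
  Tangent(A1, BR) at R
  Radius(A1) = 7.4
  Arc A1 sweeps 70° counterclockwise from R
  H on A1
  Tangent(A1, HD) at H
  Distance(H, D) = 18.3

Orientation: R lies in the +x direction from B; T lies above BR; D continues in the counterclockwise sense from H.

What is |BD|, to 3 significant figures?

45.0

B is at the origin; BR is horizontal with |BR| = 26.0 and R on the +x side, so R = (26.0, 0.00). Tangency of A1 to BR means the radius TR is perpendicular to BR, so T = R + (0, 7.4) = (26.0, 7.40). On A1, R sits at bearing -90° from T; a 70° counterclockwise sweep puts H at bearing -20°, so H = T + 7.4·(cos -20°, sin -20°) = (33.0, 4.87). Since A1 is tangent to HD there, TH ⟂ HD, so HD runs along (−sin -20°, cos -20°); with |HD| = 18.3, D = (39.2, 22.1). Then |BD| = |D − B| = 45.0.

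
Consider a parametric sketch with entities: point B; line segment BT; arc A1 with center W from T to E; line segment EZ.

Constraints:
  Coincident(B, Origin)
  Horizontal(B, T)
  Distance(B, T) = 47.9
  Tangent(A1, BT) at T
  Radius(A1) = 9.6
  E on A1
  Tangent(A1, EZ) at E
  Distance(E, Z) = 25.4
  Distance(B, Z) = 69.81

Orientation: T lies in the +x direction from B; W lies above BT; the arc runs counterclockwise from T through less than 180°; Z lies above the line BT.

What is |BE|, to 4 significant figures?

57.94

Checks: |WE| = 9.600 ✓; ∠(WE, EZ) = 90.00° ✓; |EZ| = 25.40 ✓; |BZ| = 69.81 ✓.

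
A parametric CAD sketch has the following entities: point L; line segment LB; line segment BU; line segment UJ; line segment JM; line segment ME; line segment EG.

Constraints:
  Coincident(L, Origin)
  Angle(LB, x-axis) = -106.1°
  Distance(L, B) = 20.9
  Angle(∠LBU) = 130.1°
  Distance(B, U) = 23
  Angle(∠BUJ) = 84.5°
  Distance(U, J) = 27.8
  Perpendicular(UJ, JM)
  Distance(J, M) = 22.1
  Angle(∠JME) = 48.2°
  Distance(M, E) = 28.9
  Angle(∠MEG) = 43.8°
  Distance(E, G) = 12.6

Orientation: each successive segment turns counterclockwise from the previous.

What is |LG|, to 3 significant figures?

32.4

L is at the origin; LB runs at -106.1° with length 20.9, so B = (-5.80, -20.1). ∠LBU = 130.1° gives BU at -56.2° from the x-axis; with |BU| = 23.0, U = (7.00, -39.2). ∠BUJ = 84.5° gives UJ at 39.3° from the x-axis; with |UJ| = 27.8, J = (28.5, -21.6). UJ is perpendicular to JM, so JM runs at 129°; with |JM| = 22.1, M = (14.5, -4.48). ∠JME = 48.2° gives ME at -98.9° from the x-axis; with |ME| = 28.9, E = (10.0, -33.0). ∠MEG = 43.8° gives EG at 37.3° from the x-axis; with |EG| = 12.6, G = (20.1, -25.4). Then |LG| = |G − L| = 32.4.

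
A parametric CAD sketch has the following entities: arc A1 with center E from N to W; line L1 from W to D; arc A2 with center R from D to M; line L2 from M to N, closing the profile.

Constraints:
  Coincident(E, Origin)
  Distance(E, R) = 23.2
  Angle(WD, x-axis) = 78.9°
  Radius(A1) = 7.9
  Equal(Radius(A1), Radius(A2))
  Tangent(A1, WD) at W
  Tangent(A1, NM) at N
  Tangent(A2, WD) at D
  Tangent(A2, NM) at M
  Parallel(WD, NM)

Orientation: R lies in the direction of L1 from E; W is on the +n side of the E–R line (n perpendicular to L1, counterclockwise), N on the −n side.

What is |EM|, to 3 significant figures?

24.5

The slot axis is L1's direction at 78.9°, so u = (cos 78.9°, sin 78.9°) = (0.193, 0.981) and n = (−sin 78.9°, cos 78.9°) = (-0.981, 0.193). E is at the origin and R lies 23.2 along u from E, so R = 23.2·u = (4.47, 22.8). Tangency of A1 to both parallel lines with radius 7.9 puts W and N at E ± 7.9·n: W = (-7.75, 1.52), N = (7.75, -1.52). Equal radii place D and M the same way about R: D = R + 7.9·n = (-3.29, 24.3), M = R − 7.9·n = (12.2, 21.2). Then |EM| = |M − E| = 24.5.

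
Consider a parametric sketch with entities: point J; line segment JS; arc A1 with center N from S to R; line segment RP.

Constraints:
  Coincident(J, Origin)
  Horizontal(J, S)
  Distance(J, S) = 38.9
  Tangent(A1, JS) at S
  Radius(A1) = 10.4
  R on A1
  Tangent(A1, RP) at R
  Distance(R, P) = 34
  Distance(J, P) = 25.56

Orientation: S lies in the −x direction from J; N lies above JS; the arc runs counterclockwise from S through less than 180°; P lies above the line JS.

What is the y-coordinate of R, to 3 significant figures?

2.53

Checks: |NS| = 10.40 ✓; |NR| = 10.40 ✓; ∠(NR, RP) = 90.00° ✓; |RP| = 34.00 ✓; |JP| = 25.56 ✓.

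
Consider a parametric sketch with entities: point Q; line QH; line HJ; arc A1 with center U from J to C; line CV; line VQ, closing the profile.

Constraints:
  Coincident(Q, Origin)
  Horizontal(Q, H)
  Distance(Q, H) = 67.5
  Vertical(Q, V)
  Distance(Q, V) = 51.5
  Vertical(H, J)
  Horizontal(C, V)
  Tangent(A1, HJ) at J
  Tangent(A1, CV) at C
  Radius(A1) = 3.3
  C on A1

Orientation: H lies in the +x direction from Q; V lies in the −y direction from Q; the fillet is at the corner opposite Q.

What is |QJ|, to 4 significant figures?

82.94

Q is at the origin; Q and H share the same y with |QH| = 67.5 and H on the +x side, so H = (67.50, 0.000). QV is vertical with |QV| = 51.5 and V on the −y side, so V = (0.000, -51.50). The virtual corner opposite Q is at (67.50, -51.50). The tangent condition forces UJ to be normal to HJ and the tangent condition forces UC to be normal to CV, with radius 3.3, so the center U sits 3.3 in from both sides at U = (64.20, -48.20). That places the tangent points at J = (67.50, -48.20) on HJ and C = (64.20, -51.50) on CV. Then |QJ| = |J − Q| = 82.94.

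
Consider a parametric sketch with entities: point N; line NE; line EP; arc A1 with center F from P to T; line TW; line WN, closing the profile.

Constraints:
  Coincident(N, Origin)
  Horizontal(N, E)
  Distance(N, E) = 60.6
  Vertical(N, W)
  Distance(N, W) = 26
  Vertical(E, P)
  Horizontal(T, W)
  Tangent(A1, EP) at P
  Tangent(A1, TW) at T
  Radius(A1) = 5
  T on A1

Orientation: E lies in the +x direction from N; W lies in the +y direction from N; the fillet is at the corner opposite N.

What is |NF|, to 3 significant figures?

59.4

NW is vertical with |NW| = 26.0 and W on the +y side, so W = (0.00, 26.0). The virtual corner opposite N is at (60.6, 26.0). The tangent condition forces FP to be normal to EP and since A1 is tangent to TW there, FT ⟂ TW, with radius 5.0, so the center F sits 5.0 in from both sides at F = (55.6, 21.0). Then |NF| = |F − N| = 59.4.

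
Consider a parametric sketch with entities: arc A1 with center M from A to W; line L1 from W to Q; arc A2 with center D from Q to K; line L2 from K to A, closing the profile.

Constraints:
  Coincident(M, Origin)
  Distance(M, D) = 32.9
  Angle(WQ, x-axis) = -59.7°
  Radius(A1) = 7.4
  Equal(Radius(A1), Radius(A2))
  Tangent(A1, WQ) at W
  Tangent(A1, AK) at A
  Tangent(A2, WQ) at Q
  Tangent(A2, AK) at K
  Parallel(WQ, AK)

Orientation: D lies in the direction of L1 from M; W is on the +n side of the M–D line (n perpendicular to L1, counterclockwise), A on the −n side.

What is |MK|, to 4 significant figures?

33.72

The slot axis is L1's direction at -59.7°, so u = (cos -59.7°, sin -59.7°) = (0.5045, -0.8634) and n = (−sin -59.7°, cos -59.7°) = (0.8634, 0.5045). M is at the origin and D lies 32.9 along u from M, so D = 32.9·u = (16.60, -28.41). Tangency of A1 to both parallel lines with radius 7.4 puts W and A at M ± 7.4·n: W = (6.389, 3.734), A = (-6.389, -3.734). Equal radii place Q and K the same way about D: Q = D + 7.4·n = (22.99, -24.67), K = D − 7.4·n = (10.21, -32.14). Then |MK| = |K − M| = 33.72.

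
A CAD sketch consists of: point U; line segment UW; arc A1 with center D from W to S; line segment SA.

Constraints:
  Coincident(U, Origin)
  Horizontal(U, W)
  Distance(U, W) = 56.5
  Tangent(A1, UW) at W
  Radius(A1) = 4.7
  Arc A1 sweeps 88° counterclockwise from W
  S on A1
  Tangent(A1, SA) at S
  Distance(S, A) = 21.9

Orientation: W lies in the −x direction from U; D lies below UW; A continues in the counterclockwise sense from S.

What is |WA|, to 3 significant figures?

27.0

U is at the origin; UW is horizontal with |UW| = 56.5 and W on the −x side, so W = (-56.5, 0.00). Tangency of A1 to UW means the radius DW is perpendicular to UW, so D = W + (0, -4.7) = (-56.5, -4.70). On A1, W sits at bearing 90° from D; an 88° counterclockwise sweep puts S at bearing 178°, so S = D + 4.7·(cos 178°, sin 178°) = (-61.2, -4.54). A1 meets SA tangentially, so DS is at right angles to SA, so SA runs along (−sin 178°, cos 178°); with |SA| = 21.9, A = (-62.0, -26.4). Then |WA| = |A − W| = 27.0.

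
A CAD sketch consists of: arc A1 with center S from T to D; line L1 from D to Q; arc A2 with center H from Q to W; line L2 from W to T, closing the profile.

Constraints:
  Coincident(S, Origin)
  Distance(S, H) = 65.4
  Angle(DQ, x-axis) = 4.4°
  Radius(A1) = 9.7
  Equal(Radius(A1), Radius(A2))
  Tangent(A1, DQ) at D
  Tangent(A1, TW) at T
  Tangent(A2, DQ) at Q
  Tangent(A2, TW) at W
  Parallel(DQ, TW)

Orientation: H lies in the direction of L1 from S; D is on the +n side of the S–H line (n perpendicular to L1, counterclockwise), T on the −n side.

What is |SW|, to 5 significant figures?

66.115

The slot axis is L1's direction at 4.4°, so u = (cos 4.4°, sin 4.4°) = (0.99705, 0.076719) and n = (−sin 4.4°, cos 4.4°) = (-0.076719, 0.99705). S is at the origin and H lies 65.4 along u from S, so H = 65.4·u = (65.207, 5.0174). Tangency of A1 to both parallel lines with radius 9.7 puts D and T at S ± 9.7·n: D = (-0.74417, 9.6714), T = (0.74417, -9.6714). Equal radii place Q and W the same way about H: Q = H + 9.7·n = (64.463, 14.689), W = H − 9.7·n = (65.951, -4.6540). Then |SW| = |W − S| = 66.115.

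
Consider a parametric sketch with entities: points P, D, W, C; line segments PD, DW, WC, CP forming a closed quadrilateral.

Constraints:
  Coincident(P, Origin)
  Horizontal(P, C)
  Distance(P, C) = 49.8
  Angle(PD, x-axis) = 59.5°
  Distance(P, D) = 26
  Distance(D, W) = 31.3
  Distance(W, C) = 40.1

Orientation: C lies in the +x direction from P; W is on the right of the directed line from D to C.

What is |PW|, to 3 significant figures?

13.8

P is at the origin; PC is horizontal with |PC| = 49.8 and C in +x, so C = (49.8, 0). PD runs at 59.5° with |PD| = 26.0, so D = (13.2, 22.4). W is determined by |DW| = 31.3 and |WC| = 40.1 together: it lies at the intersection of circle(D, 31.3) and circle(C, 40.1). With |DC| = 42.9, the foot of the radical line on DC is 14.1 from D and the perpendicular offset is √(31.3² − 14.1²) = 27.9. Taking the right-of-DC solution: W = (10.7, -8.80).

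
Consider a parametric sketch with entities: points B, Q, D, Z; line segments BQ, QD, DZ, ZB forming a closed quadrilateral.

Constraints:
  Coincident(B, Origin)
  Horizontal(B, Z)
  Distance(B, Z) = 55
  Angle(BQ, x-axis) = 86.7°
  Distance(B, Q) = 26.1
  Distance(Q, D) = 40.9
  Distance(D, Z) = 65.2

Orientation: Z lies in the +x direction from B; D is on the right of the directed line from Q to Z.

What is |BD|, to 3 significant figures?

16.1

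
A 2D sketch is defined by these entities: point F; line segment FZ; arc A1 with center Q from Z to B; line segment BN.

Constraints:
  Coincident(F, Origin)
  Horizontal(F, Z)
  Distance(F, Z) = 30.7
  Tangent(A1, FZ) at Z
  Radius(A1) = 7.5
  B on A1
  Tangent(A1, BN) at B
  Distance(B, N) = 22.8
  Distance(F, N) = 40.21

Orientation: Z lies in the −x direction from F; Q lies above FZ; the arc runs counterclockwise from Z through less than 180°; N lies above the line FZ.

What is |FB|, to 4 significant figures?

24.68

Checks: |QB| = 7.500 ✓; ∠(QB, BN) = 90.00° ✓; |BN| = 22.80 ✓; |FN| = 40.21 ✓.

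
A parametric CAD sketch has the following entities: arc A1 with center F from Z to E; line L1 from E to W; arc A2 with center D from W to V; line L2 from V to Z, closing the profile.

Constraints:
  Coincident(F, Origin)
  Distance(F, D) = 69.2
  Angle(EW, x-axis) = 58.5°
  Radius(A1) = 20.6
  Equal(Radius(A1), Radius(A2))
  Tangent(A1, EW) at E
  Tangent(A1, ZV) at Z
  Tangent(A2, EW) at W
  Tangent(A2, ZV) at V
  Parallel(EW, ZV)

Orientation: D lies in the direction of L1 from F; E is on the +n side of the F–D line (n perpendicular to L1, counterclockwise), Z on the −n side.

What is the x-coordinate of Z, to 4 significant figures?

17.56

The slot axis is L1's direction at 58.5°, so u = (cos 58.5°, sin 58.5°) = (0.5225, 0.8526) and n = (−sin 58.5°, cos 58.5°) = (-0.8526, 0.5225). F is at the origin and D lies 69.2 along u from F, so D = 69.2·u = (36.16, 59.00). Tangency of A1 to both parallel lines with radius 20.6 puts E and Z at F ± 20.6·n: E = (-17.56, 10.76), Z = (17.56, -10.76). So Z.x = 17.56.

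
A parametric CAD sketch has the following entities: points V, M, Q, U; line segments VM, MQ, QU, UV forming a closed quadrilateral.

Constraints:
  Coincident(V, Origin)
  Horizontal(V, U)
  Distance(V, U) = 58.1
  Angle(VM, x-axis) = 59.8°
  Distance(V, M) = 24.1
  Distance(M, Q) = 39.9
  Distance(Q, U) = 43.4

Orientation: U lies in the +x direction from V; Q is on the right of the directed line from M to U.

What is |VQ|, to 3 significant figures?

26.4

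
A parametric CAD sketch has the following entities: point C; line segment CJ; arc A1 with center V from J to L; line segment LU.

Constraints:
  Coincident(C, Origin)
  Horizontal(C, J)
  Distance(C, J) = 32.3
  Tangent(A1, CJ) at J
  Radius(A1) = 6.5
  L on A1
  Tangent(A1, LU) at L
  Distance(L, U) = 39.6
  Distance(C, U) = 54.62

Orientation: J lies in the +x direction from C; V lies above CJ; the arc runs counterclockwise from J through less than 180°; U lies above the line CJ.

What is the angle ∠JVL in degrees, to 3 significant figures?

104°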